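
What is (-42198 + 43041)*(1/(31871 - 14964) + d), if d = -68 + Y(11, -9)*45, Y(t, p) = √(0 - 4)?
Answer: -969176025/16907 + 75870*I ≈ -57324.0 + 75870.0*I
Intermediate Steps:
Y(t, p) = 2*I (Y(t, p) = √(-4) = 2*I)
d = -68 + 90*I (d = -68 + (2*I)*45 = -68 + 90*I ≈ -68.0 + 90.0*I)
(-42198 + 43041)*(1/(31871 - 14964) + d) = (-42198 + 43041)*(1/(31871 - 14964) + (-68 + 90*I)) = 843*(1/16907 + (-68 + 90*I)) = 843*(-1149675/16907 + 90*I) = -969176025/16907 + 75870*I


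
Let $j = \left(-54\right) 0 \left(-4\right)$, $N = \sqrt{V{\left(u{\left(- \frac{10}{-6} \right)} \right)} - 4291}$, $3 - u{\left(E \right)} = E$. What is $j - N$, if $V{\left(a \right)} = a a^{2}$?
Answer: $- \frac{i \sqrt{347379}}{9} \approx - 65.488 i$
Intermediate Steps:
$u{\left(E \right)} = 3 - E$
$V{\left(a \right)} = a^{3}$
$N = \frac{i \sqrt{347379}}{9}$ ($N = \sqrt{\left(3 - - \frac{10}{-6}\right)^{3} - 4291} = \sqrt{\left(3 - \left(-10\right) \left(- \frac{1}{6}\right)\right)^{3} - 4291} = \sqrt{\left(3 - \frac{5}{3}\right)^{3} - 4291} = \sqrt{\left(\frac{4}{3}\right)^{3} - 4291} = \sqrt{\frac{64}{27} - 4291} = \sqrt{- \frac{115793}{27}} = \frac{i \sqrt{347379}}{9} \approx 65.488 i$)
$j = 0$ ($j = 0 \left(-4\right) = 0$)
$j - N = 0 - \frac{i \sqrt{347379}}{9} = - \frac{i \sqrt{347379}}{9}$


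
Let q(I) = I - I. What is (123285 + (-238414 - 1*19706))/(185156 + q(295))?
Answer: -134835/185156 ≈ -0.72822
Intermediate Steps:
q(I) = 0
(123285 + (-238414 - 1*19706))/(185156 + q(295)) = (123285 + (-238414 - 1*19706))/(185156 + 0) = (123285 + (-238414 - 19706))/185156 = (123285 - 258120)*(1/185156) = -134835*1/185156 = -134835/185156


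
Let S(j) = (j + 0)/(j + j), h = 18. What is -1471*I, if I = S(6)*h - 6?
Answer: -4413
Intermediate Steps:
S(j) = ½ (S(j) = j/((2*j)) = j*(1/(2*j)) = ½)
I = 3 (I = (½)*18 - 6 = 9 - 6 = 3)
-1471*I = -1471*3 = -4413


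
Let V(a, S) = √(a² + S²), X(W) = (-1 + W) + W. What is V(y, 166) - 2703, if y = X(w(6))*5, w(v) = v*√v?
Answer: -2703 + √(49181 - 600*√6) ≈ -2484.6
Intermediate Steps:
w(v) = v^(3/2)
X(W) = -1 + 2*W
y = -5 + 60*√6 (y = (-1 + 2*6^(3/2))*5 = (-1 + 2*(6*√6))*5 = (-1 + 12*√6)*5 = -5 + 60*√6 ≈ 141.97)
V(a, S) = √(S² + a²)
V(y, 166) - 2703 = √(166² + (-5 + 60*√6)²) - 2703 = √(27556 + (-5 + 60*√6)²) - 2703 = -2703 + √(27556 + (-5 + 60*√6)²)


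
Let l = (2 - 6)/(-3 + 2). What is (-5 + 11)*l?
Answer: 24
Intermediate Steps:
l = 4 (l = -4/(-1) = -4*(-1) = 4)
(-5 + 11)*l = (-5 + 11)*4 = 6*4 = 24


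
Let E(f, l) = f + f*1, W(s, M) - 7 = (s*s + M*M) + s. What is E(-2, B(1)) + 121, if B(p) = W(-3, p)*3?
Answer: 117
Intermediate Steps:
W(s, M) = 7 + s + M**2 + s**2 (W(s, M) = 7 + ((s*s + M*M) + s) = 7 + ((s**2 + M**2) + s) = 7 + ((M**2 + s**2) + s) = 7 + (s + M**2 + s**2) = 7 + s + M**2 + s**2)
B(p) = 39 + 3*p**2 (B(p) = (7 - 3 + p**2 + (-3)**2)*3 = (7 - 3 + p**2 + 9)*3 = (13 + p**2)*3 = 39 + 3*p**2)
E(f, l) = 2*f (E(f, l) = f + f = 2*f)
E(-2, B(1)) + 121 = 2*(-2) + 121 = -4 + 121 = 117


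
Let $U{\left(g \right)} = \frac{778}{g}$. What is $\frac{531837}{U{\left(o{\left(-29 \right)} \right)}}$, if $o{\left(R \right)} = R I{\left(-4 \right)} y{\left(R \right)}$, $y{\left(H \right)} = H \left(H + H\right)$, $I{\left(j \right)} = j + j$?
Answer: $\frac{103767780744}{389} \approx 2.6676 \cdot 10^{8}$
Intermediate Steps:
$I{\left(j \right)} = 2 j$
$y{\left(H \right)} = 2 H^{2}$ ($y{\left(H \right)} = H 2 H = 2 H^{2}$)
$o{\left(R \right)} = - 16 R^{3}$ ($o{\left(R \right)} = R 2 \left(-4\right) 2 R^{2} = R \left(-8\right) 2 R^{2} = - 8 R 2 R^{2} = - 16 R^{3}$)
$\frac{531837}{U{\left(o{\left(-29 \right)} \right)}} = \frac{531837}{778 \frac{1}{\left(-16\right) \left(-29\right)^{3}}} = \frac{531837}{778 \frac{1}{\left(-16\right) \left(-24389\right)}} = \frac{531837}{778 \cdot \frac{1}{390224}} = \frac{531837}{\frac{389}{195112}} = 531837 \cdot \frac{195112}{389} = \frac{103767780744}{389}$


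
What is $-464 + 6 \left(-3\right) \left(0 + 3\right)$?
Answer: $-518$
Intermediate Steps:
$-464 + 6 \left(-3\right) \left(0 + 3\right) = -464 - 54 = -518$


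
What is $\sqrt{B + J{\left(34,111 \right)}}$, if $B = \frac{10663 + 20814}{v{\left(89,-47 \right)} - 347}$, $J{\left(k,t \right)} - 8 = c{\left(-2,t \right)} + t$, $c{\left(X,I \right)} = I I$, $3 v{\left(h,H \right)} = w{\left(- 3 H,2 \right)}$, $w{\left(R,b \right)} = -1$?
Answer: $\frac{\sqrt{13408507058}}{1042} \approx 111.13$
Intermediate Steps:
$v{\left(h,H \right)} = - \frac{1}{3}$ ($v{\left(h,H \right)} = \frac{1}{3} \left(-1\right) = - \frac{1}{3}$)
$c{\left(X,I \right)} = I^{2}$
$J{\left(k,t \right)} = 8 + t + t^{2}$ ($J{\left(k,t \right)} = 8 + \left(t^{2} + t\right) = 8 + \left(t + t^{2}\right) = 8 + t + t^{2}$)
$B = - \frac{94431}{1042}$ ($B = \frac{10663 + 20814}{- \frac{1}{3} - 347} = \frac{31477}{- \frac{1042}{3}} = 31477 \left(- \frac{3}{1042}\right) = - \frac{94431}{1042} \approx -90.625$)
$\sqrt{B + J{\left(34,111 \right)}} = \sqrt{- \frac{94431}{1042} + \left(8 + 111 + 111^{2}\right)} = \sqrt{- \frac{94431}{1042} + \left(8 + 111 + 12321\right)} = \sqrt{- \frac{94431}{1042} + 12440} = \sqrt{\frac{12868049}{1042}} = \frac{\sqrt{13408507058}}{1042}$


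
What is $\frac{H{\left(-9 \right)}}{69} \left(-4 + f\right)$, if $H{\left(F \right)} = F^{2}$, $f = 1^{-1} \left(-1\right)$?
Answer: $- \frac{135}{23} \approx -5.8696$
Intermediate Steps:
$f = -1$ ($f = 1 \left(-1\right) = -1$)
$\frac{H{\left(-9 \right)}}{69} \left(-4 + f\right) = \frac{\left(-9\right)^{2}}{69} \left(-4 - 1\right) = 81 \cdot \frac{1}{69} \left(-5\right) = \frac{27}{23} \left(-5\right) = - \frac{135}{23}$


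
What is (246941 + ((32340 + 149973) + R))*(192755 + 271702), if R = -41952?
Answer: 179885125014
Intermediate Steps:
(246941 + ((32340 + 149973) + R))*(192755 + 271702) = (246941 + ((32340 + 149973) - 41952))*(192755 + 271702) = (246941 + (182313 - 41952))*464457 = (246941 + 140361)*464457 = 387302*464457 = 179885125014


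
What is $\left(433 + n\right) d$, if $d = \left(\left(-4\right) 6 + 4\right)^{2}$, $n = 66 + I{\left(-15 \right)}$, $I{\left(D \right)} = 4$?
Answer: $201200$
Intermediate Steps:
$n = 70$ ($n = 66 + 4 = 70$)
$d = 400$ ($d = \left(-24 + 4\right)^{2} = \left(-20\right)^{2} = 400$)
$\left(433 + n\right) d = \left(433 + 70\right) 400 = 503 \cdot 400 = 201200$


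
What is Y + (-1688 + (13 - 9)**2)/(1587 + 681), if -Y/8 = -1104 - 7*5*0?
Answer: 5007326/567 ≈ 8831.3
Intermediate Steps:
Y = 8832 (Y = -8*(-1104 - 7*5*0) = -8*(-1104 - 35*0) = -8*(-1104 - 1*0) = -8*(-1104 + 0) = -8*(-1104) = 8832)
Y + (-1688 + (13 - 9)**2)/(1587 + 681) = 8832 + (-1688 + (13 - 9)**2)/(1587 + 681) = 8832 + (-1688 + 4**2)/2268 = 8832 + (-1688 + 16)*(1/2268) = 8832 - 1672*1/2268 = 8832 - 418/567 = 5007326/567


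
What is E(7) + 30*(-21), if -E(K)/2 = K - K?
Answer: -630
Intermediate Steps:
E(K) = 0 (E(K) = -2*(K - K) = -2*0 = 0)
E(7) + 30*(-21) = 0 + 30*(-21) = 0 - 630 = -630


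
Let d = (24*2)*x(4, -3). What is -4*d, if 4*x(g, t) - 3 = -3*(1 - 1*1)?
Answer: -144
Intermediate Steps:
x(g, t) = ¾ (x(g, t) = ¾ + (-3*(1 - 1*1))/4 = ¾ + (-3*(1 - 1))/4 = ¾ + (-3*0)/4 = ¾ + (¼)*0 = ¾ + 0 = ¾)
d = 36 (d = (24*2)*(¾) = 48*(¾) = 36)
-4*d = -4*36 = -144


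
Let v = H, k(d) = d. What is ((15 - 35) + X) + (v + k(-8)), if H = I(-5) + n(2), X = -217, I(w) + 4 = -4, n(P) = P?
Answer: -251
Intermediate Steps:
I(w) = -8 (I(w) = -4 - 4 = -8)
H = -6 (H = -8 + 2 = -6)
v = -6
((15 - 35) + X) + (v + k(-8)) = ((15 - 35) - 217) + (-6 - 8) = (-20 - 217) - 14 = -237 - 14 = -251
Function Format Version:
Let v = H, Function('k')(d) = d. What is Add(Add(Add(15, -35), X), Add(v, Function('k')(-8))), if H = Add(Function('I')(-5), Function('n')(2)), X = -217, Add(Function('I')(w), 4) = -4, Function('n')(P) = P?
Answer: -251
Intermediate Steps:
Function('I')(w) = -8 (Function('I')(w) = Add(-4, -4) = -8)
H = -6 (H = Add(-8, 2) = -6)
v = -6
Add(Add(Add(15, -35), X), Add(v, Function('k')(-8))) = Add(Add(Add(15, -35), -217), Add(-6, -8)) = Add(Add(-20, -217), -14) = Add(-237, -14) = -251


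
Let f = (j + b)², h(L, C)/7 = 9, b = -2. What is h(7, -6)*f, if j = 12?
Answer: 6300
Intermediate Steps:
h(L, C) = 63 (h(L, C) = 7*9 = 63)
f = 100 (f = (12 - 2)² = 10² = 100)
h(7, -6)*f = 63*100 = 6300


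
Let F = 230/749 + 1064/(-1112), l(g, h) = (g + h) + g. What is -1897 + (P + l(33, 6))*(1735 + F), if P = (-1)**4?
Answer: 12983741907/104111 ≈ 1.2471e+5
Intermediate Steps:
l(g, h) = h + 2*g
P = 1
F = -67647/104111 (F = 230*(1/749) + 1064*(-1/1112) = 230/749 - 133/139 = -67647/104111 ≈ -0.64976)
-1897 + (P + l(33, 6))*(1735 + F) = -1897 + (1 + (6 + 2*33))*(1735 - 67647/104111) = -1897 + (1 + (6 + 66))*(180564938/104111) = -1897 + (1 + 72)*(180564938/104111) = -1897 + 73*(180564938/104111) = -1897 + 13181240474/104111 = 12983741907/104111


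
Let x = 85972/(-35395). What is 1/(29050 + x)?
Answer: 35395/1028138778 ≈ 3.4426e-5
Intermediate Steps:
x = -85972/35395 (x = 85972*(-1/35395) = -85972/35395 ≈ -2.4289)
1/(29050 + x) = 1/(29050 - 85972/35395) = 1/(1028138778/35395) = 35395/1028138778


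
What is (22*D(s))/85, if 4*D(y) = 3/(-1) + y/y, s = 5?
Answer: -11/85 ≈ -0.12941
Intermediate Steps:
D(y) = -1/2 (D(y) = (3/(-1) + y/y)/4 = (3*(-1) + 1)/4 = (-3 + 1)/4 = (1/4)*(-2) = -1/2)
(22*D(s))/85 = (22*(-1/2))/85 = -11*1/85 = -11/85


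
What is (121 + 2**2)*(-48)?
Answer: -6000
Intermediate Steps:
(121 + 2**2)*(-48) = (121 + 4)*(-48) = 125*(-48) = -6000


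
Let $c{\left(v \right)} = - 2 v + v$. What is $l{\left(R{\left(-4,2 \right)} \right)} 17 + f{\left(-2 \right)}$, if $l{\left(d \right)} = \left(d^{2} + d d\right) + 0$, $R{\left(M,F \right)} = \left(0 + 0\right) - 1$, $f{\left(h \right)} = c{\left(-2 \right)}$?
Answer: $36$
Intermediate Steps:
$c{\left(v \right)} = - v$
$f{\left(h \right)} = 2$ ($f{\left(h \right)} = \left(-1\right) \left(-2\right) = 2$)
$R{\left(M,F \right)} = -1$ ($R{\left(M,F \right)} = 0 - 1 = -1$)
$l{\left(d \right)} = 2 d^{2}$ ($l{\left(d \right)} = \left(d^{2} + d^{2}\right) + 0 = 2 d^{2} + 0 = 2 d^{2}$)
$l{\left(R{\left(-4,2 \right)} \right)} 17 + f{\left(-2 \right)} = 2 \left(-1\right)^{2} \cdot 17 + 2 = 2 \cdot 1 \cdot 17 + 2 = 2 \cdot 17 + 2 = 34 + 2 = 36$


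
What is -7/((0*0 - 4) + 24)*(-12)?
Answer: 21/5 ≈ 4.2000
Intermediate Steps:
-7/((0*0 - 4) + 24)*(-12) = -7/((0 - 4) + 24)*(-12) = -7/(-4 + 24)*(-12) = -7/20*(-12) = 21/5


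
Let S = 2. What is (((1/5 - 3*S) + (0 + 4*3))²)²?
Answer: 923521/625 ≈ 1477.6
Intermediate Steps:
(((1/5 - 3*S) + (0 + 4*3))²)² = (((1/5 - 3*2) + (0 + 4*3))²)² = (((1*(⅕) - 6) + (0 + 12))²)² = (((⅕ - 6) + 12)²)² = ((-29/5 + 12)²)² = ((31/5)²)² = (961/25)² = 923521/625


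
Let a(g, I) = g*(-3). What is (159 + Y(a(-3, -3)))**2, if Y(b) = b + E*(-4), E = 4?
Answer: 23104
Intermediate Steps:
a(g, I) = -3*g
Y(b) = -16 + b (Y(b) = b + 4*(-4) = b - 16 = -16 + b)
(159 + Y(a(-3, -3)))**2 = (159 + (-16 - 3*(-3)))**2 = (159 + (-16 + 9))**2 = (159 - 7)**2 = 152**2 = 23104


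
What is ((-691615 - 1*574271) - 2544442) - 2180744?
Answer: -5991072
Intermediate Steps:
((-691615 - 1*574271) - 2544442) - 2180744 = ((-691615 - 574271) - 2544442) - 2180744 = (-1265886 - 2544442) - 2180744 = -3810328 - 2180744 = -5991072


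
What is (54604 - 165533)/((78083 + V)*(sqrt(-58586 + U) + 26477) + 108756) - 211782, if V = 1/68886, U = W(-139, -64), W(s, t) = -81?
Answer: 6*(-3227558885851411*sqrt(203) + 5027092474642630792*I)/(19*(-7495929240101*I + 4812633377*sqrt(203))) ≈ -2.1178e+5 + 4.7684e-7*I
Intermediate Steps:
U = -81
V = 1/68886 ≈ 1.4517e-5
(54604 - 165533)/((78083 + V)*(sqrt(-58586 + U) + 26477) + 108756) - 211782 = (54604 - 165533)/((78083 + 1/68886)*(sqrt(-58586 - 81) + 26477) + 108756) - 211782 = -110929/(5378825539*(sqrt(-58667) + 26477)/68886 + 108756) - 211782 = -110929/(5378825539*(17*I*sqrt(203) + 26477)/68886 + 108756) - 211782 = -110929/(5378825539*(26477 + 17*I*sqrt(203))/68886 + 108756) - 211782 = -110929/((142415163796103/68886 + 91440034163*I*sqrt(203)/68886) + 108756) - 211782 = -110929/(142422655561919/68886 + 91440034163*I*sqrt(203)/68886) - 211782 = -211782 - 110929/(142422655561919/68886 + 91440034163*I*sqrt(203)/68886)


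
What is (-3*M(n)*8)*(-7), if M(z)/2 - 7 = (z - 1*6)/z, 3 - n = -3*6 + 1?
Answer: 12936/5 ≈ 2587.2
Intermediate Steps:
n = 20 (n = 3 - (-3*6 + 1) = 3 - (-18 + 1) = 3 - 1*(-17) = 3 + 17 = 20)
M(z) = 14 + 2*(-6 + z)/z (M(z) = 14 + 2*((z - 1*6)/z) = 14 + 2*((z - 6)/z) = 14 + 2*((-6 + z)/z) = 14 + 2*(-6 + z)/z)
(-3*M(n)*8)*(-7) = (-3*(16 - 12/20)*8)*(-7) = (-3*(16 - 12*1/20)*8)*(-7) = (-3*(16 - ⅗)*8)*(-7) = (-3*77/5*8)*(-7) = -231/5*8*(-7) = -1848/5*(-7) = 12936/5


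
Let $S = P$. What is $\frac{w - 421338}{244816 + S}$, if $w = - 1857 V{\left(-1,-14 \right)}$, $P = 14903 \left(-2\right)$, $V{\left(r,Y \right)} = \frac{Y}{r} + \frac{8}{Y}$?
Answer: $- \frac{520654}{250845} \approx -2.0756$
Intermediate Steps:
$V{\left(r,Y \right)} = \frac{8}{Y} + \frac{Y}{r}$
$P = -29806$
$S = -29806$
$w = - \frac{174558}{7}$ ($w = - 1857 \left(\frac{8}{-14} - \frac{14}{-1}\right) = - 1857 \left(8 \left(- \frac{1}{14}\right) - -14\right) = - 1857 \left(- \frac{4}{7} + 14\right) = \left(-1857\right) \frac{94}{7} = - \frac{174558}{7} \approx -24937.0$)
$\frac{w - 421338}{244816 + S} = \frac{- \frac{174558}{7} - 421338}{244816 - 29806} = - \frac{3123924}{7 \cdot 215010} = \left(- \frac{3123924}{7}\right) \frac{1}{215010} = - \frac{520654}{250845}$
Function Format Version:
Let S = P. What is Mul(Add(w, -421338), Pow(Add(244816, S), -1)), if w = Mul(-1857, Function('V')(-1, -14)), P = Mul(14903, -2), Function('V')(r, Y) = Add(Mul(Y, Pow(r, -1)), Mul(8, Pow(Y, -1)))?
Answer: Rational(-520654, 250845) ≈ -2.0756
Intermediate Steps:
Function('V')(r, Y) = Add(Mul(8, Pow(Y, -1)), Mul(Y, Pow(r, -1)))
P = -29806
S = -29806
w = Rational(-174558, 7) (w = Mul(-1857, Add(Mul(8, Pow(-14, -1)), Mul(-14, Pow(-1, -1)))) = Mul(-1857, Add(Mul(8, Rational(-1, 14)), Mul(-14, -1))) = Mul(-1857, Add(Rational(-4, 7), 14)) = Mul(-1857, Rational(94, 7)) = Rational(-174558, 7) ≈ -24937.)
Mul(Add(w, -421338), Pow(Add(244816, S), -1)) = Mul(Add(Rational(-174558, 7), -421338), Pow(Add(244816, -29806), -1)) = Mul(Rational(-3123924, 7), Pow(215010, -1)) = Mul(Rational(-3123924, 7), Rational(1, 215010)) = Rational(-520654, 250845)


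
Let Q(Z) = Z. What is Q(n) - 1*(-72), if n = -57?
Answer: 15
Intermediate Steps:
Q(n) - 1*(-72) = -57 - 1*(-72) = -57 + 72 = 15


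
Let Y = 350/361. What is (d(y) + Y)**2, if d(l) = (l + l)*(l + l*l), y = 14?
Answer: 4507256380900/130321 ≈ 3.4586e+7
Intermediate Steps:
d(l) = 2*l*(l + l**2) (d(l) = (2*l)*(l + l**2) = 2*l*(l + l**2))
Y = 350/361 (Y = 350*(1/361) = 350/361 ≈ 0.96953)
(d(y) + Y)**2 = (2*14**2*(1 + 14) + 350/361)**2 = (2*196*15 + 350/361)**2 = (5880 + 350/361)**2 = (2123030/361)**2 = 4507256380900/130321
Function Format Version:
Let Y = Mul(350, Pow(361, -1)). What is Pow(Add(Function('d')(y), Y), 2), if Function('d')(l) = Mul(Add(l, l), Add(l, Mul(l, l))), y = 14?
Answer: Rational(4507256380900, 130321) ≈ 3.4586e+7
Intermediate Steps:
Function('d')(l) = Mul(2, l, Add(l, Pow(l, 2))) (Function('d')(l) = Mul(Mul(2, l), Add(l, Pow(l, 2))) = Mul(2, l, Add(l, Pow(l, 2))))
Y = Rational(350, 361) (Y = Mul(350, Rational(1, 361)) = Rational(350, 361) ≈ 0.96953)
Pow(Add(Function('d')(y), Y), 2) = Pow(Add(Mul(2, Pow(14, 2), Add(1, 14)), Rational(350, 361)), 2) = Pow(Add(Mul(2, 196, 15), Rational(350, 361)), 2) = Pow(Add(5880, Rational(350, 361)), 2) = Pow(Rational(2123030, 361), 2) = Rational(4507256380900, 130321)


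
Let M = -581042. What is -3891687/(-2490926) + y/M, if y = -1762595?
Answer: 1662931827706/361833156223 ≈ 4.5959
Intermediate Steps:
-3891687/(-2490926) + y/M = -3891687/(-2490926) - 1762595/(-581042) = -3891687*(-1/2490926) - 1762595*(-1/581042) = 3891687/2490926 + 1762595/581042 = 1662931827706/361833156223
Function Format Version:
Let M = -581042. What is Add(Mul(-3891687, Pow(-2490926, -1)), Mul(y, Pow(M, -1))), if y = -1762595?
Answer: Rational(1662931827706, 361833156223) ≈ 4.5959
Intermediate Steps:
Add(Mul(-3891687, Pow(-2490926, -1)), Mul(y, Pow(M, -1))) = Add(Mul(-3891687, Pow(-2490926, -1)), Mul(-1762595, Pow(-581042, -1))) = Add(Mul(-3891687, Rational(-1, 2490926)), Mul(-1762595, Rational(-1, 581042))) = Add(Rational(3891687, 2490926), Rational(1762595, 581042)) = Rational(1662931827706, 361833156223)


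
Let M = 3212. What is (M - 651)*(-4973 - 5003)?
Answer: -25548536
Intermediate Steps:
(M - 651)*(-4973 - 5003) = (3212 - 651)*(-4973 - 5003) = 2561*(-9976) = -25548536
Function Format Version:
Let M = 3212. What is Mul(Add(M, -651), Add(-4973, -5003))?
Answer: -25548536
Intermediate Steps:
Mul(Add(M, -651), Add(-4973, -5003)) = Mul(Add(3212, -651), Add(-4973, -5003)) = Mul(2561, -9976) = -25548536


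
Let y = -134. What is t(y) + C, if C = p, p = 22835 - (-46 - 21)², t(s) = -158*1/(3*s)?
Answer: 3687625/201 ≈ 18346.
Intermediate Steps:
t(s) = -158/(3*s)
p = 18346 (p = 22835 - 1*(-67)² = 22835 - 1*4489 = 22835 - 4489 = 18346)
C = 18346
t(y) + C = -158/3/(-134) + 18346 = -158/3*(-1/134) + 18346 = 79/201 + 18346 = 3687625/201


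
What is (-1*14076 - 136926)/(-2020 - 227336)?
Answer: 8389/12742 ≈ 0.65837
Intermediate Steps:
(-1*14076 - 136926)/(-2020 - 227336) = (-14076 - 136926)/(-229356) = -151002*(-1/229356) = 8389/12742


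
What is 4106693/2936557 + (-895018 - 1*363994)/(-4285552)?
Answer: 5324151725305/3146191931116 ≈ 1.6923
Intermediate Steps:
4106693/2936557 + (-895018 - 1*363994)/(-4285552) = 4106693*(1/2936557) + (-895018 - 363994)*(-1/4285552) = 4106693/2936557 - 1259012*(-1/4285552) = 4106693/2936557 + 314753/1071388 = 5324151725305/3146191931116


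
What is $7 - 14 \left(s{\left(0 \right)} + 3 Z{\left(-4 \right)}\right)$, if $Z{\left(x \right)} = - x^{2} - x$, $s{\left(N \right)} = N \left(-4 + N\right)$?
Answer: $511$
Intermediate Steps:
$Z{\left(x \right)} = - x - x^{2}$
$7 - 14 \left(s{\left(0 \right)} + 3 Z{\left(-4 \right)}\right) = 7 - 14 \left(0 \left(-4 + 0\right) + 3 \left(\left(-1\right) \left(-4\right) \left(1 - 4\right)\right)\right) = 7 - 14 \left(0 \left(-4\right) + 3 \left(\left(-1\right) \left(-4\right) \left(-3\right)\right)\right) = 7 - 14 \left(0 + 3 \left(-12\right)\right) = 7 - 14 \left(0 - 36\right) = 7 - -504 = 7 + 504 = 511$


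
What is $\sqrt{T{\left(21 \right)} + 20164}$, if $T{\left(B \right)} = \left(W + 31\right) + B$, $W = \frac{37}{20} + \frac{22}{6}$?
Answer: $\frac{\sqrt{18199365}}{30} \approx 142.2$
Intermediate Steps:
$W = \frac{331}{60}$ ($W = 37 \cdot \frac{1}{20} + 22 \cdot \frac{1}{6} = \frac{37}{20} + \frac{11}{3} = \frac{331}{60} \approx 5.5167$)
$T{\left(B \right)} = \frac{2191}{60} + B$ ($T{\left(B \right)} = \left(\frac{331}{60} + 31\right) + B = \frac{2191}{60} + B$)
$\sqrt{T{\left(21 \right)} + 20164} = \sqrt{\left(\frac{2191}{60} + 21\right) + 20164} = \sqrt{\frac{3451}{60} + 20164} = \sqrt{\frac{1213291}{60}} = \frac{\sqrt{18199365}}{30}$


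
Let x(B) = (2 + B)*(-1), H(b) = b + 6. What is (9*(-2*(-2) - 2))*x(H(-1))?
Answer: -126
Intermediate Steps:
H(b) = 6 + b
x(B) = -2 - B
(9*(-2*(-2) - 2))*x(H(-1)) = (9*(-2*(-2) - 2))*(-2 - (6 - 1)) = (9*(4 - 2))*(-2 - 1*5) = (9*2)*(-2 - 5) = 18*(-7) = -126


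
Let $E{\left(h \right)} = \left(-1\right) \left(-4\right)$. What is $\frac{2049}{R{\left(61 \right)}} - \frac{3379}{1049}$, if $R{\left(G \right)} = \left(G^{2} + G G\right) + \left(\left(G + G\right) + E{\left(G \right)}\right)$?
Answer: $- \frac{23422871}{7938832} \approx -2.9504$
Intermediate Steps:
$E{\left(h \right)} = 4$
$R{\left(G \right)} = 4 + 2 G + 2 G^{2}$ ($R{\left(G \right)} = \left(G^{2} + G G\right) + \left(\left(G + G\right) + 4\right) = \left(G^{2} + G^{2}\right) + \left(2 G + 4\right) = 2 G^{2} + \left(4 + 2 G\right) = 4 + 2 G + 2 G^{2}$)
$\frac{2049}{R{\left(61 \right)}} - \frac{3379}{1049} = \frac{2049}{4 + 2 \cdot 61 + 2 \cdot 61^{2}} - \frac{3379}{1049} = \frac{2049}{4 + 122 + 2 \cdot 3721} - \frac{3379}{1049} = \frac{2049}{4 + 122 + 7442} - \frac{3379}{1049} = \frac{2049}{7568} - \frac{3379}{1049} = - \frac{23422871}{7938832}$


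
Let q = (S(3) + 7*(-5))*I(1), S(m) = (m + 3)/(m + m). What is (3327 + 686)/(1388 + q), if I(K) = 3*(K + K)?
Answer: 4013/1184 ≈ 3.3894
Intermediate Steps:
I(K) = 6*K (I(K) = 3*(2*K) = 6*K)
S(m) = (3 + m)/(2*m) (S(m) = (3 + m)/((2*m)) = (3 + m)*(1/(2*m)) = (3 + m)/(2*m))
q = -204 (q = ((1/2)*(3 + 3)/3 + 7*(-5))*(6*1) = ((1/2)*(1/3)*6 - 35)*6 = (1 - 35)*6 = -34*6 = -204)
(3327 + 686)/(1388 + q) = (3327 + 686)/(1388 - 204) = 4013/1184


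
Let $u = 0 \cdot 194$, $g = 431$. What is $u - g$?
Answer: $-431$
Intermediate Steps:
$u = 0$
$u - g = 0 - 431 = -431$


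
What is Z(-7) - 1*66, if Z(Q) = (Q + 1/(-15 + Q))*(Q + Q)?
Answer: 359/11 ≈ 32.636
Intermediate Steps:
Z(Q) = 2*Q*(Q + 1/(-15 + Q)) (Z(Q) = (Q + 1/(-15 + Q))*(2*Q) = 2*Q*(Q + 1/(-15 + Q)))
Z(-7) - 1*66 = 2*(-7)*(1 + (-7)² - 15*(-7))/(-15 - 7) - 1*66 = 2*(-7)*(1 + 49 + 105)/(-22) - 66 = 2*(-7)*(-1/22)*155 - 66 = 1085/11 - 66 = 359/11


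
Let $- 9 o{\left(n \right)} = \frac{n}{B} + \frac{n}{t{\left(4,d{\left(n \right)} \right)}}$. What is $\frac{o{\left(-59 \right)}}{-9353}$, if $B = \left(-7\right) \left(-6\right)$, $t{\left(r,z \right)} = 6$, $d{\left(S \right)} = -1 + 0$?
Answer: $- \frac{236}{1767717} \approx -0.00013351$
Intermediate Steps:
$d{\left(S \right)} = -1$
$B = 42$
$o{\left(n \right)} = - \frac{4 n}{189}$ ($o{\left(n \right)} = - \frac{\frac{n}{42} + \frac{n}{6}}{9} = - \frac{\frac{4}{21} n}{9} = - \frac{4 n}{189}$)
$\frac{o{\left(-59 \right)}}{-9353} = \frac{\left(- \frac{4}{189}\right) \left(-59\right)}{-9353} = \frac{236}{189} \left(- \frac{1}{9353}\right) = - \frac{236}{1767717}$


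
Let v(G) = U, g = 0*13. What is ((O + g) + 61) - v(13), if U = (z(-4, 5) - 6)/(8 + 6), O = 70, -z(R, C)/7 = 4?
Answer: 934/7 ≈ 133.43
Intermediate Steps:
z(R, C) = -28 (z(R, C) = -7*4 = -28)
g = 0
U = -17/7 (U = (-28 - 6)/(8 + 6) = -34/14 = -34*1/14 = -17/7 ≈ -2.4286)
v(G) = -17/7
((O + g) + 61) - v(13) = ((70 + 0) + 61) - 1*(-17/7) = (70 + 61) + 17/7 = 131 + 17/7 = 934/7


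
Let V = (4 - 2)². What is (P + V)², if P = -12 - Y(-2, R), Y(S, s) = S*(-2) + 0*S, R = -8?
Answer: 144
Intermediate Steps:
Y(S, s) = -2*S (Y(S, s) = -2*S + 0 = -2*S)
V = 4 (V = 2² = 4)
P = -16 (P = -12 - (-2)*(-2) = -12 - 1*4 = -12 - 4 = -16)
(P + V)² = (-16 + 4)² = (-12)² = 144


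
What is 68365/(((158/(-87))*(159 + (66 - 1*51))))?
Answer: -68365/316 ≈ -216.34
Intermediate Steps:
68365/(((158/(-87))*(159 + (66 - 1*51)))) = 68365/(((158*(-1/87))*(159 + (66 - 51)))) = 68365/((-158*(159 + 15)/87)) = 68365/((-158/87*174)) = 68365/(-316) = 68365*(-1/316) = -68365/316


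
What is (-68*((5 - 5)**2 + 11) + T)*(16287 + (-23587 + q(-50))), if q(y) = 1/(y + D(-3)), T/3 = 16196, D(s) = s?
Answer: -18509343840/53 ≈ -3.4923e+8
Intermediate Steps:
T = 48588 (T = 3*16196 = 48588)
q(y) = 1/(-3 + y) (q(y) = 1/(y - 3) = 1/(-3 + y))
(-68*((5 - 5)**2 + 11) + T)*(16287 + (-23587 + q(-50))) = (-68*((5 - 5)**2 + 11) + 48588)*(16287 + (-23587 + 1/(-3 - 50))) = (-68*(0**2 + 11) + 48588)*(16287 + (-23587 + 1/(-53))) = (-68*(0 + 11) + 48588)*(16287 + (-23587 - 1/53)) = (-68*11 + 48588)*(16287 - 1250112/53) = (-748 + 48588)*(-386901/53) = 47840*(-386901/53) = -18509343840/53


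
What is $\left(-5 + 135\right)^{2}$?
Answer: $16900$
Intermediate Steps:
$\left(-5 + 135\right)^{2} = 130^{2} = 16900$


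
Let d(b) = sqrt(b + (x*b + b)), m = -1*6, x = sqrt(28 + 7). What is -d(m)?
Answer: -I*sqrt(12 + 6*sqrt(35)) ≈ -6.8918*I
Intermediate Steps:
x = sqrt(35) ≈ 5.9161
m = -6
d(b) = sqrt(2*b + b*sqrt(35)) (d(b) = sqrt(b + (sqrt(35)*b + b)) = sqrt(b + (b*sqrt(35) + b)) = sqrt(b + (b + b*sqrt(35))) = sqrt(2*b + b*sqrt(35)))
-d(m) = -sqrt(-6)*sqrt(2 + sqrt(35)) = -I*sqrt(6)*sqrt(2 + sqrt(35))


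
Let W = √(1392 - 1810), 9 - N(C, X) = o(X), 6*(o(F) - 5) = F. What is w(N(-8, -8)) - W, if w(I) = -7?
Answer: -7 - I*√418 ≈ -7.0 - 20.445*I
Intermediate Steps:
o(F) = 5 + F/6
N(C, X) = 4 - X/6 (N(C, X) = 9 - (5 + X/6) = 9 + (-5 - X/6) = 4 - X/6)
W = I*√418 (W = √(-418) = I*√418 ≈ 20.445*I)
w(N(-8, -8)) - W = -7 - I*√418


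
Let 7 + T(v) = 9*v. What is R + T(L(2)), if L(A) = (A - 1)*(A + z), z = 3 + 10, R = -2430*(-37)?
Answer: 90038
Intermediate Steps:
R = 89910 (R = -1*(-89910) = 89910)
z = 13
L(A) = (-1 + A)*(13 + A) (L(A) = (A - 1)*(A + 13) = (-1 + A)*(13 + A))
T(v) = -7 + 9*v
R + T(L(2)) = 89910 + (-7 + 9*(-13 + 2² + 12*2)) = 89910 + (-7 + 9*(-13 + 4 + 24)) = 89910 + (-7 + 9*15) = 89910 + (-7 + 135) = 89910 + 128 = 90038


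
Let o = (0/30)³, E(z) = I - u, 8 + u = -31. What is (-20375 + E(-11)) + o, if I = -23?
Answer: -20359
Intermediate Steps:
u = -39 (u = -8 - 31 = -39)
E(z) = 16 (E(z) = -23 - 1*(-39) = -23 + 39 = 16)
o = 0 (o = (0*(1/30))³ = 0³ = 0)
(-20375 + E(-11)) + o = (-20375 + 16) + 0 = -20359 + 0 = -20359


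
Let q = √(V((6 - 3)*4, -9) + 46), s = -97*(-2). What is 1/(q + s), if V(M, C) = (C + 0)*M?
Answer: 97/18849 - I*√62/37698 ≈ 0.0051462 - 0.00020887*I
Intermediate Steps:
V(M, C) = C*M
s = 194
q = I*√62 (q = √(-9*(6 - 3)*4 + 46) = √(-27*4 + 46) = √(-9*12 + 46) = √(-108 + 46) = √(-62) = I*√62 ≈ 7.874*I)
1/(q + s) = 1/(I*√62 + 194) = 1/(194 + I*√62)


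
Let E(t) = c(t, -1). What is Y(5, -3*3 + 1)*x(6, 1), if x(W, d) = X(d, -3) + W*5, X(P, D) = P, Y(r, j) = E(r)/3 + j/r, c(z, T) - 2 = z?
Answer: 341/15 ≈ 22.733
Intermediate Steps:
c(z, T) = 2 + z
E(t) = 2 + t
Y(r, j) = 2/3 + r/3 + j/r (Y(r, j) = (2 + r)/3 + j/r = (2 + r)*(1/3) + j/r = (2/3 + r/3) + j/r = 2/3 + r/3 + j/r)
x(W, d) = d + 5*W (x(W, d) = d + W*5 = d + 5*W)
Y(5, -3*3 + 1)*x(6, 1) = (((-3*3 + 1) + (1/3)*5*(2 + 5))/5)*(1 + 5*6) = (((-9 + 1) + (1/3)*5*7)/5)*(1 + 30) = ((-8 + 35/3)/5)*31 = ((1/5)*(11/3))*31 = (11/15)*31 = 341/15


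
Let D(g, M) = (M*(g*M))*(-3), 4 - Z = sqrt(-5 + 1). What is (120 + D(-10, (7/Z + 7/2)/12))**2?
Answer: 898442927/57600 + 428407*I/1200 ≈ 15598.0 + 357.01*I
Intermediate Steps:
Z = 4 - 2*I (Z = 4 - sqrt(-5 + 1) = 4 - sqrt(-4) = 4 - 2*I ≈ 4.0 - 2.0*I)
D(g, M) = -3*g*M**2 (D(g, M) = (M*(M*g))*(-3) = (g*M**2)*(-3) = -3*g*M**2)
(120 + D(-10, (7/Z + 7/2)/12))**2 = (120 - 3*(-10)*((7/(4 - 2*I) + 7/2)/12)**2)**2 = (120 - 3*(-10)*((7*((4 + 2*I)/20) + 7*(1/2))*(1/12))**2)**2 = (120 - 3*(-10)*((7*(4 + 2*I)/20 + 7/2)*(1/12))**2)**2 = (120 - 3*(-10)*((7/2 + 7*(4 + 2*I)/20)*(1/12))**2)**2 = (120 - 3*(-10)*(7/24 + 7*(4 + 2*I)/240)**2)**2 = (120 + 30*(7/24 + 7*(4 + 2*I)/240)**2)**2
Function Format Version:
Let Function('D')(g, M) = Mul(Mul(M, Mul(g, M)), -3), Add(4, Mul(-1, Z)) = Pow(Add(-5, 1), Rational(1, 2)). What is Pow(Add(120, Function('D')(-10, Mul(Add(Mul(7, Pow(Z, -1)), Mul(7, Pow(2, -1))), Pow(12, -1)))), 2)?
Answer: Add(Rational(898442927, 57600), Mul(Rational(428407, 1200), I)) ≈ Add(15598., Mul(357.01, I))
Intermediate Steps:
Z = Add(4, Mul(-2, I)) (Z = Add(4, Mul(-1, Pow(Add(-5, 1), Rational(1, 2)))) = Add(4, Mul(-1, Pow(-4, Rational(1, 2)))) = Add(4, Mul(-1, Mul(2, I))) = Add(4, Mul(-2, I)) ≈ Add(4.0000, Mul(-2.0000, I)))
Function('D')(g, M) = Mul(-3, g, Pow(M, 2)) (Function('D')(g, M) = Mul(Mul(M, Mul(M, g)), -3) = Mul(Mul(g, Pow(M, 2)), -3) = Mul(-3, g, Pow(M, 2)))
Pow(Add(120, Function('D')(-10, Mul(Add(Mul(7, Pow(Z, -1)), Mul(7, Pow(2, -1))), Pow(12, -1)))), 2) = Pow(Add(120, Mul(-3, -10, Pow(Mul(Add(Mul(7, Pow(Add(4, Mul(-2, I)), -1)), Mul(7, Pow(2, -1))), Pow(12, -1)), 2))), 2) = Pow(Add(120, Mul(-3, -10, Pow(Mul(Add(Mul(7, Mul(Rational(1, 20), Add(4, Mul(2, I)))), Mul(7, Rational(1, 2))), Rational(1, 12)), 2))), 2) = Pow(Add(120, Mul(-3, -10, Pow(Mul(Add(Mul(Rational(7, 20), Add(4, Mul(2, I))), Rational(7, 2)), Rational(1, 12)), 2))), 2) = Pow(Add(120, Mul(-3, -10, Pow(Mul(Add(Rational(7, 2), Mul(Rational(7, 20), Add(4, Mul(2, I)))), Rational(1, 12)), 2))), 2) = Pow(Add(120, Mul(-3, -10, Pow(Add(Rational(7, 24), Mul(Rational(7, 240), Add(4, Mul(2, I)))), 2))), 2) = Pow(Add(120, Mul(30, Pow(Add(Rational(7, 24), Mul(Rational(7, 240), Add(4, Mul(2, I)))), 2))), 2)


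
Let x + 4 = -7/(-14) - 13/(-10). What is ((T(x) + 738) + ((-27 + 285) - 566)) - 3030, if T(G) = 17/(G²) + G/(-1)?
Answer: -1569544/605 ≈ -2594.3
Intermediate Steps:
x = -11/5 (x = -4 + (-7/(-14) - 13/(-10)) = -4 + (-7*(-1/14) - 13*(-⅒)) = -4 + (½ + 13/10) = -4 + 9/5 = -11/5 ≈ -2.2000)
T(G) = -G + 17/G² (T(G) = 17/G² + G*(-1) = 17/G² - G = -G + 17/G²)
((T(x) + 738) + ((-27 + 285) - 566)) - 3030 = (((-1*(-11/5) + 17/(-11/5)²) + 738) + ((-27 + 285) - 566)) - 3030 = (((11/5 + 17*(25/121)) + 738) + (258 - 566)) - 3030 = (((11/5 + 425/121) + 738) - 308) - 3030 = ((3456/605 + 738) - 308) - 3030 = (449946/605 - 308) - 3030 = 263606/605 - 3030 = -1569544/605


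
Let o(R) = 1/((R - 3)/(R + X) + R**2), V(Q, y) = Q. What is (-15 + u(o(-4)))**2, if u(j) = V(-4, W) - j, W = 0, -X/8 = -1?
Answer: 1181569/3249 ≈ 363.67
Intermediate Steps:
X = 8 (X = -8*(-1) = 8)
o(R) = 1/(R**2 + (-3 + R)/(8 + R)) (o(R) = 1/((R - 3)/(R + 8) + R**2) = 1/((-3 + R)/(8 + R) + R**2) = 1/(R**2 + (-3 + R)/(8 + R)))
u(j) = -4 - j
(-15 + u(o(-4)))**2 = (-15 + (-4 - (8 - 4)/(-3 - 4 + (-4)**3 + 8*(-4)**2)))**2 = (-15 + (-4 - 4/(-3 - 4 - 64 + 8*16)))**2 = (-15 + (-4 - 4/(-3 - 4 - 64 + 128)))**2 = (-15 + (-4 - 4/57))**2 = (-15 - 232/57)**2 = (-1087/57)**2 = 1181569/3249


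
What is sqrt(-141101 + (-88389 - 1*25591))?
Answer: I*sqrt(255081) ≈ 505.06*I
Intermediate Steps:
sqrt(-141101 + (-88389 - 1*25591)) = sqrt(-141101 + (-88389 - 25591)) = sqrt(-141101 - 113980) = sqrt(-255081) = I*sqrt(255081)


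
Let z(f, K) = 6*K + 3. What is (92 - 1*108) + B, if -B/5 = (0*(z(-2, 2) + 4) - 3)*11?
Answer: 149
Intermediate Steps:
z(f, K) = 3 + 6*K
B = 165 (B = -5*(0*((3 + 6*2) + 4) - 3)*11 = -5*(0*((3 + 12) + 4) - 3)*11 = -5*(0*(15 + 4) - 3)*11 = -5*(0*19 - 3)*11 = -5*(0 - 3)*11 = -(-15)*11 = -5*(-33) = 165)
(92 - 1*108) + B = (92 - 1*108) + 165 = (92 - 108) + 165 = -16 + 165 = 149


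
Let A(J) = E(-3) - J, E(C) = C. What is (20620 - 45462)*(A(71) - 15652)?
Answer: 390665292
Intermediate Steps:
A(J) = -3 - J
(20620 - 45462)*(A(71) - 15652) = (20620 - 45462)*((-3 - 1*71) - 15652) = -24842*((-3 - 71) - 15652) = -24842*(-74 - 15652) = -24842*(-15726) = 390665292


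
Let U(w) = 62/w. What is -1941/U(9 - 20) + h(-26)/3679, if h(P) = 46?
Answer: 78553181/228098 ≈ 344.38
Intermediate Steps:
-1941/U(9 - 20) + h(-26)/3679 = -1941/(62/(9 - 20)) + 46/3679 = -1941/(62/(-11)) + 46*(1/3679) = -1941/(62*(-1/11)) + 46/3679 = -1941/(-62/11) + 46/3679 = -1941*(-11/62) + 46/3679 = 21351/62 + 46/3679 = 78553181/228098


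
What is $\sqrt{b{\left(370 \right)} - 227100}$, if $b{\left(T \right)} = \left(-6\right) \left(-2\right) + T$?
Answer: $i \sqrt{226718} \approx 476.15 i$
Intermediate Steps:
$b{\left(T \right)} = 12 + T$
$\sqrt{b{\left(370 \right)} - 227100} = \sqrt{\left(12 + 370\right) - 227100} = \sqrt{382 - 227100} = \sqrt{-226718} = i \sqrt{226718}$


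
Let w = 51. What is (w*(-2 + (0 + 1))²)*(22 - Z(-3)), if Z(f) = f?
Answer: 1275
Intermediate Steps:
(w*(-2 + (0 + 1))²)*(22 - Z(-3)) = (51*(-2 + (0 + 1))²)*(22 - 1*(-3)) = (51*(-2 + 1)²)*(22 + 3) = (51*(-1)²)*25 = (51*1)*25 = 51*25 = 1275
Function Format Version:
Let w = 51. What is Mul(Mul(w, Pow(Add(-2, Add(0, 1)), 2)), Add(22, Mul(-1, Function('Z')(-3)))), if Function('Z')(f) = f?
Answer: 1275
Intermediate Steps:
Mul(Mul(w, Pow(Add(-2, Add(0, 1)), 2)), Add(22, Mul(-1, Function('Z')(-3)))) = Mul(Mul(51, Pow(Add(-2, Add(0, 1)), 2)), Add(22, Mul(-1, -3))) = Mul(Mul(51, Pow(Add(-2, 1), 2)), Add(22, 3)) = Mul(Mul(51, Pow(-1, 2)), 25) = Mul(Mul(51, 1), 25) = Mul(51, 25) = 1275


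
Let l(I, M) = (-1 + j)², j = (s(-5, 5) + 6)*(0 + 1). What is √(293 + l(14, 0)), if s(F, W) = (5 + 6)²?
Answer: √16169 ≈ 127.16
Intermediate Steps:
s(F, W) = 121 (s(F, W) = 11² = 121)
j = 127 (j = (121 + 6)*(0 + 1) = 127*1 = 127)
l(I, M) = 15876 (l(I, M) = (-1 + 127)² = 126² = 15876)
√(293 + l(14, 0)) = √(293 + 15876) = √16169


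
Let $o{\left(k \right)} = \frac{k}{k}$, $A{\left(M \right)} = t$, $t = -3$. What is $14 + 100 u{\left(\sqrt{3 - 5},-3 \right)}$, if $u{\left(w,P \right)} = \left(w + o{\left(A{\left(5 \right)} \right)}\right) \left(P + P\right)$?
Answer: $-586 - 600 i \sqrt{2} \approx -586.0 - 848.53 i$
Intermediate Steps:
$A{\left(M \right)} = -3$
$o{\left(k \right)} = 1$
$u{\left(w,P \right)} = 2 P \left(1 + w\right)$ ($u{\left(w,P \right)} = \left(w + 1\right) \left(P + P\right) = \left(1 + w\right) 2 P = 2 P \left(1 + w\right)$)
$14 + 100 u{\left(\sqrt{3 - 5},-3 \right)} = 14 + 100 \cdot 2 \left(-3\right) \left(1 + \sqrt{3 - 5}\right) = 14 + 100 \cdot 2 \left(-3\right) \left(1 + \sqrt{-2}\right) = 14 + 100 \cdot 2 \left(-3\right) \left(1 + i \sqrt{2}\right) = 14 + 100 \left(-6 - 6 i \sqrt{2}\right) = 14 - \left(600 + 600 i \sqrt{2}\right) = -586 - 600 i \sqrt{2}$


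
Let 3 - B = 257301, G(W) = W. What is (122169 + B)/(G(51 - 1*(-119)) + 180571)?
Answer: -45043/60247 ≈ -0.74764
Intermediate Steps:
B = -257298 (B = 3 - 1*257301 = 3 - 257301 = -257298)
(122169 + B)/(G(51 - 1*(-119)) + 180571) = (122169 - 257298)/((51 - 1*(-119)) + 180571) = -135129/((51 + 119) + 180571) = -135129/(170 + 180571) = -135129/180741 = -135129*1/180741 = -45043/60247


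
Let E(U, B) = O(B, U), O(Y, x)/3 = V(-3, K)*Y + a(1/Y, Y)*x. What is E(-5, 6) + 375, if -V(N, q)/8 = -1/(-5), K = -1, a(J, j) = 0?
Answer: 1731/5 ≈ 346.20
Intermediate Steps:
V(N, q) = -8/5 (V(N, q) = -(-8)/(-5) = -(-8)*(-1)/5 = -8*1/5 = -8/5)
O(Y, x) = -24*Y/5 (O(Y, x) = 3*(-8*Y/5 + 0*x) = 3*(-8*Y/5 + 0) = 3*(-8*Y/5) = -24*Y/5)
E(U, B) = -24*B/5
E(-5, 6) + 375 = -24/5*6 + 375 = -144/5 + 375 = 1731/5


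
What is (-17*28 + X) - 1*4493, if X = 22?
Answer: -4947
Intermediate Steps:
(-17*28 + X) - 1*4493 = (-17*28 + 22) - 1*4493 = (-476 + 22) - 4493 = -454 - 4493 = -4947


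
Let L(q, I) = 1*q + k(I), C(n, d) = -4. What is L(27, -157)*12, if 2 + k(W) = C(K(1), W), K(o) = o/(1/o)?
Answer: 252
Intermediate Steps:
K(o) = o² (K(o) = o*o = o²)
k(W) = -6 (k(W) = -2 - 4 = -6)
L(q, I) = -6 + q (L(q, I) = 1*q - 6 = q - 6 = -6 + q)
L(27, -157)*12 = (-6 + 27)*12 = 21*12 = 252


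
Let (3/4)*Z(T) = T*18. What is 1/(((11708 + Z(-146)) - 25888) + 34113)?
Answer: 1/16429 ≈ 6.0868e-5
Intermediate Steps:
Z(T) = 24*T (Z(T) = 4*(T*18)/3 = 4*(18*T)/3 = 24*T)
1/(((11708 + Z(-146)) - 25888) + 34113) = 1/(((11708 + 24*(-146)) - 25888) + 34113) = 1/(((11708 - 3504) - 25888) + 34113) = 1/((8204 - 25888) + 34113) = 1/(-17684 + 34113) = 1/16429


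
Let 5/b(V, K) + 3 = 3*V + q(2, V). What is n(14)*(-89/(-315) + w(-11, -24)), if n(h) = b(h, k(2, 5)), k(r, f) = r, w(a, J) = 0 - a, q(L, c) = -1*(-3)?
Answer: 1777/1323 ≈ 1.3432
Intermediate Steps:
q(L, c) = 3
w(a, J) = -a
b(V, K) = 5/(3*V) (b(V, K) = 5/(-3 + (3*V + 3)) = 5/(-3 + (3 + 3*V)) = 5/((3*V)) = 5*(1/(3*V)) = 5/(3*V))
n(h) = 5/(3*h)
n(14)*(-89/(-315) + w(-11, -24)) = ((5/3)/14)*(-89/(-315) - 1*(-11)) = ((5/3)*(1/14))*(-89*(-1/315) + 11) = 5*(89/315 + 11)/42 = (5/42)*(3554/315) = 1777/1323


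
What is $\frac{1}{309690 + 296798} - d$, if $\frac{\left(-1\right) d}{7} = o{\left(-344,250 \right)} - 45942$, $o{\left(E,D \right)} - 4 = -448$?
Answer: $- \frac{196927866575}{606488} \approx -3.247 \cdot 10^{5}$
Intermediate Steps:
$o{\left(E,D \right)} = -444$ ($o{\left(E,D \right)} = 4 - 448 = -444$)
$d = 324702$ ($d = - 7 \left(-444 - 45942\right) = \left(-7\right) \left(-46386\right) = 324702$)
$\frac{1}{309690 + 296798} - d = \frac{1}{309690 + 296798} - 324702 = \frac{1}{606488} - 324702 = - \frac{196927866575}{606488}$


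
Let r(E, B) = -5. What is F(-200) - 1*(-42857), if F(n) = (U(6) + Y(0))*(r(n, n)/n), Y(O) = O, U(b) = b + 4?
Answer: 171429/4 ≈ 42857.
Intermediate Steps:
U(b) = 4 + b
F(n) = -50/n (F(n) = ((4 + 6) + 0)*(-5/n) = (10 + 0)*(-5/n) = 10*(-5/n) = -50/n)
F(-200) - 1*(-42857) = -50/(-200) - 1*(-42857) = -50*(-1/200) + 42857 = ¼ + 42857 = 171429/4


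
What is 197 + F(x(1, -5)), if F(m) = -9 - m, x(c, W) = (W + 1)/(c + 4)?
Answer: 944/5 ≈ 188.80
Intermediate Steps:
x(c, W) = (1 + W)/(4 + c)
197 + F(x(1, -5)) = 197 + (-9 - (1 - 5)/(4 + 1)) = 197 + (-9 - (-4)/5) = 197 + (-9 - 1*(-⅘)) = 197 + (-9 + ⅘) = 197 - 41/5 = 944/5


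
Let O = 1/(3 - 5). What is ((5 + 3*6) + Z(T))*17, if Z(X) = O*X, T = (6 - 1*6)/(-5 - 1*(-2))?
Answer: 391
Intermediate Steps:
O = -½ (O = 1/(-2) = -½ ≈ -0.50000)
T = 0 (T = (6 - 6)/(-5 + 2) = 0/(-3) = 0*(-⅓) = 0)
Z(X) = -X/2
((5 + 3*6) + Z(T))*17 = ((5 + 3*6) - ½*0)*17 = ((5 + 18) + 0)*17 = (23 + 0)*17 = 23*17 = 391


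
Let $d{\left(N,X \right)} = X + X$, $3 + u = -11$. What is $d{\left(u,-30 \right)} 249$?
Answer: $-14940$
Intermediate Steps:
$u = -14$ ($u = -3 - 11 = -14$)
$d{\left(N,X \right)} = 2 X$
$d{\left(u,-30 \right)} 249 = 2 \left(-30\right) 249 = \left(-60\right) 249 = -14940$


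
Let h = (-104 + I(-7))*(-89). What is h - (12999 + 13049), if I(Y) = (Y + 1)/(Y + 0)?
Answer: -118078/7 ≈ -16868.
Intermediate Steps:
I(Y) = (1 + Y)/Y
h = 64258/7 (h = (-104 + (1 - 7)/(-7))*(-89) = (-104 - ⅐*(-6))*(-89) = (-104 + 6/7)*(-89) = -722/7*(-89) = 64258/7 ≈ 9179.7)
h - (12999 + 13049) = 64258/7 - (12999 + 13049) = 64258/7 - 1*26048 = 64258/7 - 26048 = -118078/7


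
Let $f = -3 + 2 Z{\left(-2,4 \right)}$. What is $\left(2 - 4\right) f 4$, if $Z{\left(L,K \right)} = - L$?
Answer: $-8$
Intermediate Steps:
$f = 1$ ($f = -3 + 2 \left(\left(-1\right) \left(-2\right)\right) = -3 + 2 \cdot 2 = -3 + 4 = 1$)
$\left(2 - 4\right) f 4 = \left(2 - 4\right) 1 \cdot 4 = \left(-2\right) 4 = -8$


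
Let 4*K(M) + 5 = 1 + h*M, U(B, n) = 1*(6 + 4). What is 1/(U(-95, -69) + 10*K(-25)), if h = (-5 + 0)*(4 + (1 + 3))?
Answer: 1/2500 ≈ 0.00040000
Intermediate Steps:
h = -40 (h = -5*(4 + 4) = -5*8 = -40)
U(B, n) = 10 (U(B, n) = 1*10 = 10)
K(M) = -1 - 10*M (K(M) = -5/4 + (1 - 40*M)/4 = -5/4 + (1/4 - 10*M) = -1 - 10*M)
1/(U(-95, -69) + 10*K(-25)) = 1/(10 + 10*(-1 - 10*(-25))) = 1/(10 + 10*(-1 + 250)) = 1/(10 + 10*249) = 1/(10 + 2490) = 1/2500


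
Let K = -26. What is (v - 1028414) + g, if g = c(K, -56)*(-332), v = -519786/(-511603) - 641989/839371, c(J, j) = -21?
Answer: -438632338746173907/429424721713 ≈ -1.0214e+6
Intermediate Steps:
v = 107849796239/429424721713 (v = -519786*(-1/511603) - 641989*1/839371 = 519786/511603 - 641989/839371 = 107849796239/429424721713 ≈ 0.25115)
g = 6972 (g = -21*(-332) = 6972)
(v - 1028414) + g = (107849796239/429424721713 - 1028414) + 6972 = -441626287905956943/429424721713 + 6972 = -438632338746173907/429424721713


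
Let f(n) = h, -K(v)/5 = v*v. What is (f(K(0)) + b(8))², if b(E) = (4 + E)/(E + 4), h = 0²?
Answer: 1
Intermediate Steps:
K(v) = -5*v² (K(v) = -5*v*v = -5*v²)
h = 0
f(n) = 0
b(E) = 1 (b(E) = (4 + E)/(4 + E) = 1)
(f(K(0)) + b(8))² = (0 + 1)² = 1² = 1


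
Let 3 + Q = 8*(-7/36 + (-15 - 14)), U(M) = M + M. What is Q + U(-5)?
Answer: -2219/9 ≈ -246.56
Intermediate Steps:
U(M) = 2*M
Q = -2129/9 (Q = -3 + 8*(-7/36 + (-15 - 14)) = -3 + 8*(-7*1/36 - 29) = -3 + 8*(-7/36 - 29) = -3 + 8*(-1051/36) = -3 - 2102/9 = -2129/9 ≈ -236.56)
Q + U(-5) = -2129/9 + 2*(-5) = -2129/9 - 10 = -2219/9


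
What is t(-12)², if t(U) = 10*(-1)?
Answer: 100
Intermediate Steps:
t(U) = -10
t(-12)² = (-10)² = 100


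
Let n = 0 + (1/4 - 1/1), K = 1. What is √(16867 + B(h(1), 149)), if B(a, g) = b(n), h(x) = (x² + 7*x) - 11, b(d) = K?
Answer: 2*√4217 ≈ 129.88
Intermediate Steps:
n = -¾ (n = 0 + (1*(¼) - 1*1) = 0 + (¼ - 1) = 0 - ¾ = -¾ ≈ -0.75000)
b(d) = 1
h(x) = -11 + x² + 7*x
B(a, g) = 1
√(16867 + B(h(1), 149)) = √(16867 + 1) = √16868 = 2*√4217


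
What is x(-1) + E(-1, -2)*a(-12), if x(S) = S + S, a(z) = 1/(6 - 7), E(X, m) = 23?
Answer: -25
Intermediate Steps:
a(z) = -1 (a(z) = 1/(-1) = -1)
x(S) = 2*S
x(-1) + E(-1, -2)*a(-12) = 2*(-1) + 23*(-1) = -2 - 23 = -25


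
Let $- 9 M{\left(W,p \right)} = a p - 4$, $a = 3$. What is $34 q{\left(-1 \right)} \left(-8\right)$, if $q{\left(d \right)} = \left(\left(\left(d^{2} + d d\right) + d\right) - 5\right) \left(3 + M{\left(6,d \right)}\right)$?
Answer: $\frac{36992}{9} \approx 4110.2$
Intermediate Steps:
$M{\left(W,p \right)} = \frac{4}{9} - \frac{p}{3}$ ($M{\left(W,p \right)} = - \frac{3 p - 4}{9} = - \frac{-4 + 3 p}{9} = \frac{4}{9} - \frac{p}{3}$)
$q{\left(d \right)} = \left(\frac{31}{9} - \frac{d}{3}\right) \left(-5 + d + 2 d^{2}\right)$ ($q{\left(d \right)} = \left(\left(\left(d^{2} + d d\right) + d\right) - 5\right) \left(3 - \left(- \frac{4}{9} + \frac{d}{3}\right)\right) = \left(\left(\left(d^{2} + d^{2}\right) + d\right) - 5\right) \left(\frac{31}{9} - \frac{d}{3}\right) = \left(\left(2 d^{2} + d\right) - 5\right) \left(\frac{31}{9} - \frac{d}{3}\right) = \left(\left(d + 2 d^{2}\right) - 5\right) \left(\frac{31}{9} - \frac{d}{3}\right) = \left(-5 + d + 2 d^{2}\right) \left(\frac{31}{9} - \frac{d}{3}\right) = \left(\frac{31}{9} - \frac{d}{3}\right) \left(-5 + d + 2 d^{2}\right)$)
$34 q{\left(-1 \right)} \left(-8\right) = 34 \left(- \frac{155}{9} - \frac{2 \left(-1\right)^{3}}{3} + \frac{46}{9} \left(-1\right) + \frac{59 \left(-1\right)^{2}}{9}\right) \left(-8\right) = 34 \left(- \frac{155}{9} - - \frac{2}{3} - \frac{46}{9} + \frac{59}{9} \cdot 1\right) \left(-8\right) = 34 \left(- \frac{155}{9} + \frac{2}{3} - \frac{46}{9} + \frac{59}{9}\right) \left(-8\right) = 34 \left(- \frac{136}{9}\right) \left(-8\right) = \left(- \frac{4624}{9}\right) \left(-8\right) = \frac{36992}{9}$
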